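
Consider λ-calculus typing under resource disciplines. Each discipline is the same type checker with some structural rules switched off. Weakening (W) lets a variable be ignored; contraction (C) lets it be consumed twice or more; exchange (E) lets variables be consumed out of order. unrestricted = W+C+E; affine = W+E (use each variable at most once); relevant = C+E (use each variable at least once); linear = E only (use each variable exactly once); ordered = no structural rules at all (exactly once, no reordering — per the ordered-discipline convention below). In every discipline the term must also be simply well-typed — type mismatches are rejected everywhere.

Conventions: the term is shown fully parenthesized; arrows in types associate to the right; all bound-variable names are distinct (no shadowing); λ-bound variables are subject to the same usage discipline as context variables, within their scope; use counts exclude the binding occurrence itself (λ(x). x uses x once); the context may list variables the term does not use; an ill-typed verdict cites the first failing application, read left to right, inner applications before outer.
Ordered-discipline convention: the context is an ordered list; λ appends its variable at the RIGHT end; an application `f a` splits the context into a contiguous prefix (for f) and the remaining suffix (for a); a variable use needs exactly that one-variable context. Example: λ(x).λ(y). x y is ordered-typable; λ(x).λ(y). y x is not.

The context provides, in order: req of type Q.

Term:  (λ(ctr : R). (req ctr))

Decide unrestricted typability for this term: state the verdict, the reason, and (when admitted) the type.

no — not simply typable
use counts: req=1; ctr (bound)=1
uses in reading order: req, ctr
typing: ill-typed: non-function type Q applied to an argument
per-discipline verdicts: ordered ✗; linear ✗; affine ✗; relevant ✗; unrestricted ✗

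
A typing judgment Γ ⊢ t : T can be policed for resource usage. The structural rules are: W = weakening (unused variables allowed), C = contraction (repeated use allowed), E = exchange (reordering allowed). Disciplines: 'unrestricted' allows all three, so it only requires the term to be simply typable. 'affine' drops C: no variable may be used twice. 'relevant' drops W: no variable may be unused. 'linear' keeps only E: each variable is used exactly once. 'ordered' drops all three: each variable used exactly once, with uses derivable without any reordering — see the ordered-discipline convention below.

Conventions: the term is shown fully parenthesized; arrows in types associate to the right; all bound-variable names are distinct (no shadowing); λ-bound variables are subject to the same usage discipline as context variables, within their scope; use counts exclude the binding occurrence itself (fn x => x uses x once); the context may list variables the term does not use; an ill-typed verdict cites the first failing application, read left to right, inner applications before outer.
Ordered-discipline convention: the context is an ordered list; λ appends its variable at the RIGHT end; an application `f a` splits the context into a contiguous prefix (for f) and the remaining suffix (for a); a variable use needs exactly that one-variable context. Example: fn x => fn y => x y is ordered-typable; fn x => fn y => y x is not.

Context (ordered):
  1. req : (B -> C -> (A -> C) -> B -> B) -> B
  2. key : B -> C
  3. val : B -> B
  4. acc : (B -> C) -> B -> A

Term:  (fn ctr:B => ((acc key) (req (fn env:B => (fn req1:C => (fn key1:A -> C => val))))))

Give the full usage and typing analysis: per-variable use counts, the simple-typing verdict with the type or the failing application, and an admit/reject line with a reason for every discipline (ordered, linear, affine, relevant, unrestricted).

counts: req: 1×, key: 1×, val: 1×, acc: 1×, ctr (bound): 0×, env (bound): 0×, req1 (bound): 0×, key1 (bound): 0×
left-to-right use order: acc, key, req, val
typing: well-typed at B -> A
ordered: ✗ — ctr, env, req1, key1 never used (weakening)
linear: ✗ — ctr, env, req1, key1 never used (weakening)
affine: ✓ — no duplicate uses among req, key, val, acc, ctr, env, req1, key1
relevant: ✗ — ctr, env, req1, key1 never used (weakening)
unrestricted: ✓ — simply typable at B -> A; W, C, E all held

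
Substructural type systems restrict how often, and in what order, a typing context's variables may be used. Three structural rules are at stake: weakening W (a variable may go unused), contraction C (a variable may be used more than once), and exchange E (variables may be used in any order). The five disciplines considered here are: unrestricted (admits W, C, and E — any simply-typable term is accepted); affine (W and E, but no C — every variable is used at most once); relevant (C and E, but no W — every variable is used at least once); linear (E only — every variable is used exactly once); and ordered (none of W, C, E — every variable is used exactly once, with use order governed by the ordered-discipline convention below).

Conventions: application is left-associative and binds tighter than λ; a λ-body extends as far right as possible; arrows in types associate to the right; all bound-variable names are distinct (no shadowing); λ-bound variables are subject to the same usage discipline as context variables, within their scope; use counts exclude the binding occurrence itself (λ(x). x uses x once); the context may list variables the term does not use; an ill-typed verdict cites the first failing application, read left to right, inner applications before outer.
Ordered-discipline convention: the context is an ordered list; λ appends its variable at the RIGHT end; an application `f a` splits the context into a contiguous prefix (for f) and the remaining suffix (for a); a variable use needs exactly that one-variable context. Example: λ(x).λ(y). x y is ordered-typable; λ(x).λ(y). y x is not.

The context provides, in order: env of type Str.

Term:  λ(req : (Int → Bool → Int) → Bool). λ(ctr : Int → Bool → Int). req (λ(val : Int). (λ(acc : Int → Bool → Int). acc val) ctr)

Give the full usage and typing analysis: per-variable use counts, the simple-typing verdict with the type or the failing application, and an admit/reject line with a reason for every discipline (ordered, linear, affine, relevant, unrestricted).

usage: env ×0, req [bound] ×1, ctr [bound] ×1, val [bound] ×1, acc [bound] ×1
uses in reading order: req, acc, val, ctr
typing: well-typed at ((Int → Bool → Int) → Bool) → (Int → Bool → Int) → Bool
ordered: ✗, env never used (weakening)
linear: ✗, env never used (weakening)
affine: ✓, no duplicate uses among env, req, ctr, val, acc
relevant: ✗, env never used (weakening)
unrestricted: ✓, well-typed at ((Int → Bool → Int) → Bool) → (Int → Bool → Int) → Bool; no restrictions here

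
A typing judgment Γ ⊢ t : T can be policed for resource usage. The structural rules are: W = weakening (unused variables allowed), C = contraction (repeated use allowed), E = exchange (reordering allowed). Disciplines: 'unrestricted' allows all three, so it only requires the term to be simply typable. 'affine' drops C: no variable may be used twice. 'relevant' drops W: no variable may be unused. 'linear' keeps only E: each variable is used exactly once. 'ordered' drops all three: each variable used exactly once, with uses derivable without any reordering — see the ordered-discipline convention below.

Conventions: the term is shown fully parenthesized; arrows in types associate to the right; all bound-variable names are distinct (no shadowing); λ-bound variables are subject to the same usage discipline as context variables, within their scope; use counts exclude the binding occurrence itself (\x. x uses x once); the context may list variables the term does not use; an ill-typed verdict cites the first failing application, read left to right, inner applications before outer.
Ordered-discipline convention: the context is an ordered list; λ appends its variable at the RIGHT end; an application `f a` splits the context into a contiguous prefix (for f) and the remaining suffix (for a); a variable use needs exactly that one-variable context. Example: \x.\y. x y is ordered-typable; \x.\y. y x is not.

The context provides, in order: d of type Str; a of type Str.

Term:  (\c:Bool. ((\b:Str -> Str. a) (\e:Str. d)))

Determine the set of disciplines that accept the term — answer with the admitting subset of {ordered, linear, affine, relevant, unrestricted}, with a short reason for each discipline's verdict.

admitting disciplines: affine, unrestricted
variable uses: d ×1, a ×1, c (bound) ×0, b (bound) ×0, e (bound) ×0
use order (left to right): a, d
typing: well-typed at Bool -> Str
ordered: ✗ — c, b, e left unused
linear: ✗ — c, b, e left unused
affine: ✓ — none of d, a, c, b, e used more than once
relevant: ✗ — c, b, e left unused
unrestricted: ✓ — type-checks (Bool -> Str) and nothing is barred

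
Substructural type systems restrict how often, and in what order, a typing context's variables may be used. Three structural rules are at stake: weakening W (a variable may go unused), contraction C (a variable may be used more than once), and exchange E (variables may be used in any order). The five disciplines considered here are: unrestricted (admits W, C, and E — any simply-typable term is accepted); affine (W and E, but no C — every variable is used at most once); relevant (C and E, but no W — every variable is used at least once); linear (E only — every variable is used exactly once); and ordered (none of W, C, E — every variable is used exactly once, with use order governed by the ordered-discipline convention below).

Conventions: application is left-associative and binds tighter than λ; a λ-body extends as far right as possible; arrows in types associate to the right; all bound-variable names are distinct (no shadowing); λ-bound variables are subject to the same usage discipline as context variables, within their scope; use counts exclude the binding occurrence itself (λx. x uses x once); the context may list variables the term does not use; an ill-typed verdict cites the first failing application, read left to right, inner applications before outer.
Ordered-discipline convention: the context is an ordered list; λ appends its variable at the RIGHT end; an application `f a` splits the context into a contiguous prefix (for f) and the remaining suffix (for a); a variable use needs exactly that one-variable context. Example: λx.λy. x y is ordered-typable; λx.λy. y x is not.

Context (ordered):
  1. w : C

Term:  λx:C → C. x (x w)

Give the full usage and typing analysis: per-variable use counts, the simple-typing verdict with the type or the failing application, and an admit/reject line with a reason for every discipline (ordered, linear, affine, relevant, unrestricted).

use counts: w ×1, x (λ-bound) ×2
use order (left to right): x, x, w
typing: well-typed — term : (C → C) → C
ordered ✗ (needs contraction — x ×2)
linear ✗ (needs contraction — x ×2)
affine ✗ (needs contraction — x ×2)
relevant ✓ (w, x: all used, weakening unneeded)
unrestricted ✓ (simply typable at (C → C) → C; W, C, E all held)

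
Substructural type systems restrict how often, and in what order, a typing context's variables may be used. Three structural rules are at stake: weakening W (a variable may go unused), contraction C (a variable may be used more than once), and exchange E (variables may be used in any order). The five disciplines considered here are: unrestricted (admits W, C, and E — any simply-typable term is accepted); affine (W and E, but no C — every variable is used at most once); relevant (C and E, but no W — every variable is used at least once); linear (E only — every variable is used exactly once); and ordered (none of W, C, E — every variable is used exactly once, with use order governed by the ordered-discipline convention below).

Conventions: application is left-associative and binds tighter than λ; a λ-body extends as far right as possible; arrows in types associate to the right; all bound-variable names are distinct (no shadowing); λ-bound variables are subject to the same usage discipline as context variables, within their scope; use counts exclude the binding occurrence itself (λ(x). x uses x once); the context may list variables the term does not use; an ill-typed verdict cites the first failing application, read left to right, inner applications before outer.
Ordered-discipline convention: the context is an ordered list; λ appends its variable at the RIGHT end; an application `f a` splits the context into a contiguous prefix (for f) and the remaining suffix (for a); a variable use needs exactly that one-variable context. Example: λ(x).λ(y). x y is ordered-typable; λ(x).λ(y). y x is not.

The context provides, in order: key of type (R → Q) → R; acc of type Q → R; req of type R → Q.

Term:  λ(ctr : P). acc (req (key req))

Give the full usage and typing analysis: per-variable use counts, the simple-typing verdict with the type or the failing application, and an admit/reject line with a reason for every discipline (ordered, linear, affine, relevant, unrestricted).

counts: key: 1×, acc: 1×, req: 2×, ctr [bound]: 0×
use order (left to right): acc, req, key, req
typing: the term checks, with type P → R
ordered ✗ (req ×2 used more than once (contraction); ctr left unused)
linear ✗ (req ×2 used more than once (contraction); ctr left unused)
affine ✗ (req ×2 used more than once (contraction))
relevant ✗ (ctr left unused)
unrestricted ✓ (well-typed at P → R; no restrictions here)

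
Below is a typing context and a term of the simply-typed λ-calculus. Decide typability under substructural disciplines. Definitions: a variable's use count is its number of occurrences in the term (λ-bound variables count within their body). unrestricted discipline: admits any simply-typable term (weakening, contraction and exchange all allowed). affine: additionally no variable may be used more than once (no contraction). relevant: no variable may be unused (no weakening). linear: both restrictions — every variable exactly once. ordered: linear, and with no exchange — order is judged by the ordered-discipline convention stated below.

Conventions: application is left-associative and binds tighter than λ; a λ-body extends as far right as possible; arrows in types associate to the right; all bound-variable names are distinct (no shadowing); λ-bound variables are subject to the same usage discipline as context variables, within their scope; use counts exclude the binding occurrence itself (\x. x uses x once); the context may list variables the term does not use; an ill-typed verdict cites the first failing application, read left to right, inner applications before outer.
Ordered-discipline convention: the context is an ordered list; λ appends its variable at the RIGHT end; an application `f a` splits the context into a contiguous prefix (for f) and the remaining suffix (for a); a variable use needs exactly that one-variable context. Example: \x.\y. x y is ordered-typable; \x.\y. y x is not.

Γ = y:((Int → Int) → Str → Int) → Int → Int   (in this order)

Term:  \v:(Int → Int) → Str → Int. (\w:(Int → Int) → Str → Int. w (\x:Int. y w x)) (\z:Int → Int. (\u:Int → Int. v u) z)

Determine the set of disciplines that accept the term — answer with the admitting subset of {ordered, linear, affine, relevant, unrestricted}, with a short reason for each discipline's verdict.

admitting disciplines: relevant, unrestricted
usage: y=1; v (λ-bound)=1; w (λ-bound)=2; x (λ-bound)=1; z (λ-bound)=1; u (λ-bound)=1
order of uses: w, y, w, x, v, u, z
typing: the term checks, with type ((Int → Int) → Str → Int) → Str → Int
ordered: ✗, repeated use of w ×2
linear: ✗, repeated use of w ×2
affine: ✗, repeated use of w ×2
relevant: ✓, every one of y, v, w, x, z, u appears
unrestricted: ✓, typability at ((Int → Int) → Str → Int) → Str → Int is all that's needed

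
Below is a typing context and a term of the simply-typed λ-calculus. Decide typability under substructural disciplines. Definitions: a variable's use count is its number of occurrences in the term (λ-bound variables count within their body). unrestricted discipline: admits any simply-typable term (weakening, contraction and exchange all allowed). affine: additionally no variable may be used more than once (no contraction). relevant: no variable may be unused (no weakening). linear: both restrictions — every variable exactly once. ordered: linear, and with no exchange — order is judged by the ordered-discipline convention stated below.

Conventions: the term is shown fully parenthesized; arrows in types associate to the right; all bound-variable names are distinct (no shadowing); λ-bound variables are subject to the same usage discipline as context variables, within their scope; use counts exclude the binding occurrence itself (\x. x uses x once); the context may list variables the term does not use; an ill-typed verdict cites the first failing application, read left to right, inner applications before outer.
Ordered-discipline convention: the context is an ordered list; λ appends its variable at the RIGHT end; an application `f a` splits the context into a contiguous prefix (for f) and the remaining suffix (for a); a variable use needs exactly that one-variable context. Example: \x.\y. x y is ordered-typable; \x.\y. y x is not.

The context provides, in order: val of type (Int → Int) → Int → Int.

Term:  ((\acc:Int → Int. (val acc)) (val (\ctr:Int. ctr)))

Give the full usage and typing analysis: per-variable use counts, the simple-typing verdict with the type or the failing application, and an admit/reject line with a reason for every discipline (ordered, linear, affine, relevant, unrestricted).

variable uses: val ×2, acc (bound) ×1, ctr (bound) ×1
order of uses: val, acc, val, ctr
typing: the term checks, with type Int → Int
ordered: ✗ — uses contraction: val ×2
linear: ✗ — uses contraction: val ×2
affine: ✗ — uses contraction: val ×2
relevant: ✓ — none of val, acc, ctr goes unused
unrestricted: ✓ — well-typed at Int → Int; no restrictions here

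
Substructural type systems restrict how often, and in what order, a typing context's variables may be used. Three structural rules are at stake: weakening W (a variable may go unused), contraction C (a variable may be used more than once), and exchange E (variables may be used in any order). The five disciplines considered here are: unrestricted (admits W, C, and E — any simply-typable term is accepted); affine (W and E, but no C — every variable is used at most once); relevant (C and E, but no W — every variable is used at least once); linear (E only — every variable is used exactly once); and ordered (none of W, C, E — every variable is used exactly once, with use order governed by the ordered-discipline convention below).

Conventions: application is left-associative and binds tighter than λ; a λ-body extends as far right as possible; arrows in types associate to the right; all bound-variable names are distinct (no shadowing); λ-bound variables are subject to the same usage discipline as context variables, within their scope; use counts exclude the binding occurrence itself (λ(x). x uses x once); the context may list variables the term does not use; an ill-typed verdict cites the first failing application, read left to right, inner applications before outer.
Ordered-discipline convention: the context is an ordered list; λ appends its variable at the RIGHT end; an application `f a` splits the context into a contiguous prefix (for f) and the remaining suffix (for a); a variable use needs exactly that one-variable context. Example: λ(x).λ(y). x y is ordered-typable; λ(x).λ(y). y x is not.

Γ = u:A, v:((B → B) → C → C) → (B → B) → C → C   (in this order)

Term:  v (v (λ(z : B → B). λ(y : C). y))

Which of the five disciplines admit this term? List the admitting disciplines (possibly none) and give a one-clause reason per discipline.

accepted by: unrestricted
counts: u: 0×; v: 2×; z (bound): 0×; y (bound): 1×
uses in reading order: v, v, y
typing: ✓ — (B → B) → C → C
ordered: ✗ — uses contraction: v ×2; unused: u, z — weakening required
linear: ✗ — uses contraction: v ×2; unused: u, z — weakening required
affine: ✗ — uses contraction: v ×2
relevant: ✗ — unused: u, z — weakening required
unrestricted: ✓ — well-typed at (B → B) → C → C; no restrictions here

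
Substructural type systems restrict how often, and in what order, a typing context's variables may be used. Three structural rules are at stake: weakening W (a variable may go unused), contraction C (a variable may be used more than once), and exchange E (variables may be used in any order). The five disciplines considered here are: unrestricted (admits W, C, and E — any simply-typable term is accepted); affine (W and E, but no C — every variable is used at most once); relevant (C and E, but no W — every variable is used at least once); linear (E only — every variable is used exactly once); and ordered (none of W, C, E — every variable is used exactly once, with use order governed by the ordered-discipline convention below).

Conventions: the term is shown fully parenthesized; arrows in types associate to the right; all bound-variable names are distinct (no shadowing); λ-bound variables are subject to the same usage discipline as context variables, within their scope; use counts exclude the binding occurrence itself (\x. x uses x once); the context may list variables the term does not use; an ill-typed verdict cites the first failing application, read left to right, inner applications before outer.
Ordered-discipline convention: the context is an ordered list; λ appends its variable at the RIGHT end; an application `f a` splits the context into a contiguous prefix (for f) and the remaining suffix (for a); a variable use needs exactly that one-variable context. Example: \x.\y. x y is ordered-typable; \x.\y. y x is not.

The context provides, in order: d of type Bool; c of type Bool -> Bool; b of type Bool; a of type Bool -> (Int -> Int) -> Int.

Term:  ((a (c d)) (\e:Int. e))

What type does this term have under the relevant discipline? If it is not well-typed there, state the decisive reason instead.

not well-typed under relevant — unused: b — weakening required
variable uses: d=1; c=1; b=0; a=1; e [bound]=1
use order (left to right): a, c, d, e
typing: well-typed — term : Int
per-discipline verdicts: ordered ✗, linear ✗, affine ✓, relevant ✗, unrestricted ✓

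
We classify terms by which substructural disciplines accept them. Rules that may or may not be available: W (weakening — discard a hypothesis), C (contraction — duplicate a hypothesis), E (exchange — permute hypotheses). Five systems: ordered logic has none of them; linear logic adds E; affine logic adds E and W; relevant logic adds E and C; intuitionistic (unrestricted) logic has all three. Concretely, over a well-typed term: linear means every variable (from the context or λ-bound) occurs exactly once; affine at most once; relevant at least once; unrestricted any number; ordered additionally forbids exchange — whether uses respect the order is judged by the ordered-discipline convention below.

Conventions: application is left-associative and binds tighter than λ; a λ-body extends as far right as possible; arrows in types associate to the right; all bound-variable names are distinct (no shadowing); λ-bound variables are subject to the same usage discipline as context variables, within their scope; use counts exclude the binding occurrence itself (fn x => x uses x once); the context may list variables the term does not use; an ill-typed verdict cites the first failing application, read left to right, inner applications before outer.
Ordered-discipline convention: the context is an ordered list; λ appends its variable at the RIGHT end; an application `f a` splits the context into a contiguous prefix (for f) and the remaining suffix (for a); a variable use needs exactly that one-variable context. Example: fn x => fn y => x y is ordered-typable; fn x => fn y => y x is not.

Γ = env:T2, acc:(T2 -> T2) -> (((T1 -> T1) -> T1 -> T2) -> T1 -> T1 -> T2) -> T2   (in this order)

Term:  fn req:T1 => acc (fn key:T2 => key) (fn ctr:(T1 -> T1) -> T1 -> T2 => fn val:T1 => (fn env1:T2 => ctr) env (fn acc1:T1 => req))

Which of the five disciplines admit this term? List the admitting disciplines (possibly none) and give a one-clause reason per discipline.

admitted in: affine, unrestricted
use counts: env: 1×; acc: 1×; req (λ-bound): 1×; key (λ-bound): 1×; ctr (λ-bound): 1×; val (λ-bound): 0×; env1 (λ-bound): 0×; acc1 (λ-bound): 0×
uses in reading order: acc, key, ctr, env, req
typing: the term checks, with type T1 -> T2
ordered: ✗ — val, env1, acc1 never used (weakening)
linear: ✗ — val, env1, acc1 never used (weakening)
affine: ✓ — at most one use each (env, acc, req, key, ctr, val, env1, acc1)
relevant: ✗ — val, env1, acc1 never used (weakening)
unrestricted: ✓ — well-typed at T1 -> T2; no restrictions here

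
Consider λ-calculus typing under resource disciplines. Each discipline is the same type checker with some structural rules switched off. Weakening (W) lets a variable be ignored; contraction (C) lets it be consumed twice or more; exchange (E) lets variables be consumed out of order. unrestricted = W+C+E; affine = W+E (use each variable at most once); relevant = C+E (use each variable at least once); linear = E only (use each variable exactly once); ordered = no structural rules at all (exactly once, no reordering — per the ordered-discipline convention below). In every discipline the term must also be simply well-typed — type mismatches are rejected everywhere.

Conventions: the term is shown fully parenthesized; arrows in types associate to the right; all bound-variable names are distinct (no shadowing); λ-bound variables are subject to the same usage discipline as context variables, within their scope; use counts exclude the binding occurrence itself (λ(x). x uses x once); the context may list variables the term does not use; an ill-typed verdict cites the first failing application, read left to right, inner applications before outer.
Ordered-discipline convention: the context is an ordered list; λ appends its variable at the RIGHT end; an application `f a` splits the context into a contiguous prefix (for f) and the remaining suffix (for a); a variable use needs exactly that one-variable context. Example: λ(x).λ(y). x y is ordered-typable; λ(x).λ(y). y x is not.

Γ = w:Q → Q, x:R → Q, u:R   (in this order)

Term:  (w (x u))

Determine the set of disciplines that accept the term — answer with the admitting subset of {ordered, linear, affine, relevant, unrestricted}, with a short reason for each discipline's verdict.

admitting disciplines: ordered, linear, affine, relevant, unrestricted
use counts: w: 1; x: 1; u: 1
use order (left to right): w, x, u
typing: well-typed at Q
ordered: ✓ — w, x, u once each; derivable with no W/C/E
linear: ✓ — exactly-once usage across w, x, u
affine: ✓ — w, x, u: no repeats, contraction unneeded
relevant: ✓ — at least one use each (w, x, u)
unrestricted: ✓ — typability at Q is all that's needed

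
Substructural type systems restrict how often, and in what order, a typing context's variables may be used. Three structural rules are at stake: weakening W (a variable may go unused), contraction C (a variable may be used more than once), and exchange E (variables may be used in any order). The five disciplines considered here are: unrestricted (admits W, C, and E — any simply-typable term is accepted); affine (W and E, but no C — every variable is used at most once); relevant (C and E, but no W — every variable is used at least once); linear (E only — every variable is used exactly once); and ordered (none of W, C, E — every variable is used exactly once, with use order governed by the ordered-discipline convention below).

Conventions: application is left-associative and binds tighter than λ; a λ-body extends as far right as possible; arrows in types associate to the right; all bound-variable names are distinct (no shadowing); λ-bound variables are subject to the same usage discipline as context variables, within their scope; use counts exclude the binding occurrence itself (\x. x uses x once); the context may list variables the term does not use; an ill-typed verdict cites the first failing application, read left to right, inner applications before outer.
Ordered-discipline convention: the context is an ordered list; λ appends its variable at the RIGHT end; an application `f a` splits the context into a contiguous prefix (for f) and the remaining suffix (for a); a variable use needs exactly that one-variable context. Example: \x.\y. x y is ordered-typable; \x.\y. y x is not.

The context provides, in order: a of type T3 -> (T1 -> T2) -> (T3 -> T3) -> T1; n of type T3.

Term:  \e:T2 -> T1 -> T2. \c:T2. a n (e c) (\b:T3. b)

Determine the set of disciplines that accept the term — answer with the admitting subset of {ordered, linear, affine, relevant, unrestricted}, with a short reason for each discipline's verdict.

admitted in: ordered, linear, affine, relevant, unrestricted
counts: a: 1×, n: 1×, e (bound): 1×, c (bound): 1×, b (bound): 1×
order of uses: a, n, e, c, b
typing: ✓ — (T2 -> T1 -> T2) -> T2 -> T1
ordered: ✓ — a, n, e, c, b: once each, no exchange needed
linear: ✓ — single use per variable (a, n, e, c, b)
affine: ✓ — a, n, e, c, b: no repeats, contraction unneeded
relevant: ✓ — every one of a, n, e, c, b appears
unrestricted: ✓ — type-checks ((T2 -> T1 -> T2) -> T2 -> T1) and nothing is barred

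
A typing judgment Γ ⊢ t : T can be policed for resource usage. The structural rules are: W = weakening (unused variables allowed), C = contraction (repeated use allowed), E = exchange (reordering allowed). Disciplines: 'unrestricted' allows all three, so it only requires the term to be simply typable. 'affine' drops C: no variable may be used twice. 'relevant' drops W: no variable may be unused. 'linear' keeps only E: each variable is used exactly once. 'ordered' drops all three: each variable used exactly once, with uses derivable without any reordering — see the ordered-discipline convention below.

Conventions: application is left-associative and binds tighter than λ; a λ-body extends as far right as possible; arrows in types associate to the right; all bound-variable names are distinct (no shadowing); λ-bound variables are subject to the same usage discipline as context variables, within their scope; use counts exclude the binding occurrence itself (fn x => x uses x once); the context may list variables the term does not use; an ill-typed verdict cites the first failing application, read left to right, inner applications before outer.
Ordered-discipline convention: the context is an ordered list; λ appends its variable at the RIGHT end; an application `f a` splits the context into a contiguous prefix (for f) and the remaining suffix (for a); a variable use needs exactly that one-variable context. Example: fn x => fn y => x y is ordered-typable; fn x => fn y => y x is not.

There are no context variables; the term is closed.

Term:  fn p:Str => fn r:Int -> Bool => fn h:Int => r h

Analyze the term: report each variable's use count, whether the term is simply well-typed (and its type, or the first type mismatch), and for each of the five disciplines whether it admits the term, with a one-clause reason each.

variable uses: p (bound): 0×, r (bound): 1×, h (bound): 1×
left-to-right use order: r, h
typing: well-typed at Str -> (Int -> Bool) -> Int -> Bool
ordered: ✗ — unused: p — weakening required
linear: ✗ — unused: p — weakening required
affine: ✓ — no duplicate uses among p, r, h
relevant: ✗ — unused: p — weakening required
unrestricted: ✓ — simply typable at Str -> (Int -> Bool) -> Int -> Bool; W, C, E all held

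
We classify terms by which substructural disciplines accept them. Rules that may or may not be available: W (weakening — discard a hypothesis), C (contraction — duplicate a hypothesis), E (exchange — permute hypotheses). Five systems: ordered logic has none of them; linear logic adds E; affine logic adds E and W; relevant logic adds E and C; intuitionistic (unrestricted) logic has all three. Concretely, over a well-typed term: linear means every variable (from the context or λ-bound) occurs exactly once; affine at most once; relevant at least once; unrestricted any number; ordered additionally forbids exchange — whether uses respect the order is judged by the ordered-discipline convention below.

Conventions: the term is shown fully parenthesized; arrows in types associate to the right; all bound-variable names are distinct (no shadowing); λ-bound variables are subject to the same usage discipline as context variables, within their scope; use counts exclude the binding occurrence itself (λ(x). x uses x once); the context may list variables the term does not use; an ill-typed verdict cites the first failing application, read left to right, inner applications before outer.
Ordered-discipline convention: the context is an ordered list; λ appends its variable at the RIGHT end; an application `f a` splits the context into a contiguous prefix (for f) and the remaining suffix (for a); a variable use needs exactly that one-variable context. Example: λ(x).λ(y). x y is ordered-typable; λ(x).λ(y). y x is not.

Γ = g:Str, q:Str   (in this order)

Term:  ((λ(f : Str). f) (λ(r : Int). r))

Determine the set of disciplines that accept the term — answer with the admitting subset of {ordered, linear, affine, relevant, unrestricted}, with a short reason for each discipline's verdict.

accepted by: none
variable uses: g: 0×, q: 0×, f (λ-bound): 1×, r (λ-bound): 1×
use order (left to right): f, r
typing: ill-typed: an application expects Str but receives Int -> Int
ordered ✗ (a type mismatch blocks all five)
linear ✗ (the type mismatch rejects it)
affine ✗ (not simply typable)
relevant ✗ (fails simple typing)
unrestricted ✗ (a type mismatch blocks all five)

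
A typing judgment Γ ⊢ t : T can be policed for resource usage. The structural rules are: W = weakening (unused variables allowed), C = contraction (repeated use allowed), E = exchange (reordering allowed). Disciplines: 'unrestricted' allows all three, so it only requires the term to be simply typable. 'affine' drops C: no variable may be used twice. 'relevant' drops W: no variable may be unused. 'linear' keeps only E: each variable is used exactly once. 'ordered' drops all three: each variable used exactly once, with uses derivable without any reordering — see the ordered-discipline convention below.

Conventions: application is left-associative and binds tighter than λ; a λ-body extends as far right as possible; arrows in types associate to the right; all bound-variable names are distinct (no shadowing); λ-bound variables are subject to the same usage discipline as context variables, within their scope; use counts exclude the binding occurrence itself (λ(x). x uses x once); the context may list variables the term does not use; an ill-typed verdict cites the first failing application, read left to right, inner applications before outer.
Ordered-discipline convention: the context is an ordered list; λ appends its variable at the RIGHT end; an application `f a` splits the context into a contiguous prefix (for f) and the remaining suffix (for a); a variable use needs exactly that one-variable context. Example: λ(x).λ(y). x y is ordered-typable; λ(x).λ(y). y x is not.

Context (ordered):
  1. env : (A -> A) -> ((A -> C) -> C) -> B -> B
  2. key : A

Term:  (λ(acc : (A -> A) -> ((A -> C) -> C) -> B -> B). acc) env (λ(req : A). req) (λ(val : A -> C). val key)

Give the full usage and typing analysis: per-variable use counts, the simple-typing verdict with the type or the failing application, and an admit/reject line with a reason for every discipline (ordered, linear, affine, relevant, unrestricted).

counts: env ×1; key ×1; acc [bound] ×1; req [bound] ×1; val [bound] ×1
use order (left to right): acc, env, req, val, key
typing: the term checks, with type B -> B
ordered: ✗ — no ordered split (uses run acc, env, req, val, key)
linear: ✓ — env, key, acc, req, val: one use apiece
affine: ✓ — env, key, acc, req, val: no repeats, contraction unneeded
relevant: ✓ — none of env, key, acc, req, val goes unused
unrestricted: ✓ — type-checks (B -> B) and nothing is barred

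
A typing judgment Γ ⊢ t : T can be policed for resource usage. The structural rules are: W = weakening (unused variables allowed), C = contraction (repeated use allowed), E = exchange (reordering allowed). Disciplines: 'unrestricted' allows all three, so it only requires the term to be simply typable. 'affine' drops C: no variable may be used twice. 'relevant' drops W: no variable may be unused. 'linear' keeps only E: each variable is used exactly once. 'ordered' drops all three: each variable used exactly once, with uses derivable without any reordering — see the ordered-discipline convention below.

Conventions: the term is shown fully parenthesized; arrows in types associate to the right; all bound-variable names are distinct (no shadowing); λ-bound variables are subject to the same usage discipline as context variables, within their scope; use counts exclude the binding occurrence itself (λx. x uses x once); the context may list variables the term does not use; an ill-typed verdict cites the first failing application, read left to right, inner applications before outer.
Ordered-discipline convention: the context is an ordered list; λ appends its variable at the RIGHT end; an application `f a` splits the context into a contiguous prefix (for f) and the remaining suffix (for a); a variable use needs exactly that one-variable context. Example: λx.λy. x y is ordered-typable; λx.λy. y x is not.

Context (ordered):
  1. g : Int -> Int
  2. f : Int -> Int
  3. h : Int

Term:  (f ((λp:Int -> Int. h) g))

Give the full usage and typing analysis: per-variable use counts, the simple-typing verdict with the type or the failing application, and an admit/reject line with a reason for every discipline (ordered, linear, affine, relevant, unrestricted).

variable uses: g: 1×, f: 1×, h: 1×, p [bound]: 0×
left-to-right use order: f, h, g
typing: well-typed at Int
ordered ✗ (p left unused)
linear ✗ (p left unused)
affine ✓ (at most one use each (g, f, h, p))
relevant ✗ (p left unused)
unrestricted ✓ (type-checks (Int) and nothing is barred)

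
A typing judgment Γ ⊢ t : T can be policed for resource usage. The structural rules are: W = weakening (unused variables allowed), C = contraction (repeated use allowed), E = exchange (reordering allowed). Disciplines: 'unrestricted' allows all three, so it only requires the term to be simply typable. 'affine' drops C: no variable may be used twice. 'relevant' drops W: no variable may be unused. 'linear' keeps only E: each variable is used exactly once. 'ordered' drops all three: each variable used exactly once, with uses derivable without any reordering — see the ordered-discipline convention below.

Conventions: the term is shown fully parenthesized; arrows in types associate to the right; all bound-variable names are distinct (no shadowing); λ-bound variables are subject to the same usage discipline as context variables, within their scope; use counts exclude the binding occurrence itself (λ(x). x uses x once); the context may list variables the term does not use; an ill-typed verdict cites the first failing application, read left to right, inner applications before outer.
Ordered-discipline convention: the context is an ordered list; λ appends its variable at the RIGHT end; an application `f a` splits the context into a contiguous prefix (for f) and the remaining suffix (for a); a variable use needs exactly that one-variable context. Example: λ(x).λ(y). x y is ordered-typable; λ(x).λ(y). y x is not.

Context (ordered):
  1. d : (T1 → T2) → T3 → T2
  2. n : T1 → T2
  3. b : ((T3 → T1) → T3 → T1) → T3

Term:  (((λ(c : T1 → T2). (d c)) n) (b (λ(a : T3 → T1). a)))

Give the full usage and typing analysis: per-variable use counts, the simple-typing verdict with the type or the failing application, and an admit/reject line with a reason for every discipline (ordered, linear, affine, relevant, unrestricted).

counts: d: 1, n: 1, b: 1, c (bound): 1, a (bound): 1
use order (left to right): d, c, n, b, a
typing: well-typed at T2
ordered ✓ (single-use (d, n, b, c, a), ordered derivation ok)
linear ✓ (exactly-once usage across d, n, b, c, a)
affine ✓ (no duplicate uses among d, n, b, c, a)
relevant ✓ (none of d, n, b, c, a goes unused)
unrestricted ✓ (simply typable at T2; W, C, E all held)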